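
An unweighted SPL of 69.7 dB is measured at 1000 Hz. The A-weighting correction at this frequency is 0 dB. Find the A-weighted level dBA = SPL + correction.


A-weighting table: 1000 Hz -> 0 dB correction
SPL_A = SPL + correction = 69.7 + (0) = 69.7 dBA


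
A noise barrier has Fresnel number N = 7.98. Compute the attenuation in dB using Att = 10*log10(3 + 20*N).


3 + 20*N = 3 + 20*7.98 = 162.6
Att = 10*log10(162.6) = 22.111 dB


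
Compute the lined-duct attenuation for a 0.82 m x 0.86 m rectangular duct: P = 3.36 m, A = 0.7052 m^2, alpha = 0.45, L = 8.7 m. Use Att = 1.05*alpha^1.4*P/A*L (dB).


alpha^1.4 = 0.45^1.4 = 0.326962
Attenuation rate = 1.05 * alpha^1.4 * P / A
= 1.05 * 0.326962 * 3.36 / 0.7052 = 1.63574 dB/m
Total Att = 1.63574 * 8.7 = 14.231 dB


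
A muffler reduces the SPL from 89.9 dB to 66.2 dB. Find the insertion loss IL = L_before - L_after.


Insertion loss = SPL without muffler - SPL with muffler
IL = 89.9 - 66.2 = 23.7 dB


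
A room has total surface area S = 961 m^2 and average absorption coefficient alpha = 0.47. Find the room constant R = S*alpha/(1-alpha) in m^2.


R = 961 * 0.47 / (1 - 0.47) = 852.21 m^2


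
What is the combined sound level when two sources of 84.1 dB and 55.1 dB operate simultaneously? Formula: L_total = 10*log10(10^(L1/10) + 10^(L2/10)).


10^(84.1/10) = 2.5704e+08
10^(55.1/10) = 323594
Sum = 2.5704e+08 + 323594 = 2.57364e+08
L_total = 10*log10(2.57364e+08) = 84.105 dB


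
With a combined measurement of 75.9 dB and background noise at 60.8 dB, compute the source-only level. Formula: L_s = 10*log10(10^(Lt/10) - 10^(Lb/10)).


10^(75.9/10) = 3.89045e+07
10^(60.8/10) = 1.20226e+06
Difference = 3.89045e+07 - 1.20226e+06 = 3.77022e+07
L_source = 10*log10(3.77022e+07) = 75.764 dB


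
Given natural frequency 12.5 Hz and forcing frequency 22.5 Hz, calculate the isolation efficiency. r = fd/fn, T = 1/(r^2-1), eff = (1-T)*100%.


r = 22.5 / 12.5 = 1.8
r^2 - 1 = 1.8^2 - 1 = 2.24
T = 1/2.24 = 0.446429
Efficiency = (1 - 0.446429)*100 = 55.357 %


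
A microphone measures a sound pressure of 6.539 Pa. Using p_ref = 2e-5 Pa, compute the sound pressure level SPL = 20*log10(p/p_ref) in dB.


p / p_ref = 6.539 / 2e-5 = 326950
SPL = 20 * log10(326950) = 110.29 dB


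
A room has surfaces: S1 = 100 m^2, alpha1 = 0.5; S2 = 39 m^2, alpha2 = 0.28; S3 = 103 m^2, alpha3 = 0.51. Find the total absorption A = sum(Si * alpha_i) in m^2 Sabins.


100 * 0.5 = 50
39 * 0.28 = 10.92
103 * 0.51 = 52.53
A_total = 50 + 10.92 + 52.53 = 113.45 m^2


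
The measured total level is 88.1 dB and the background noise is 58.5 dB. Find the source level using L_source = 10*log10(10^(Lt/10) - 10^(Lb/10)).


10^(88.1/10) = 6.45654e+08
10^(58.5/10) = 707946
Difference = 6.45654e+08 - 707946 = 6.44946e+08
L_source = 10*log10(6.44946e+08) = 88.095 dB


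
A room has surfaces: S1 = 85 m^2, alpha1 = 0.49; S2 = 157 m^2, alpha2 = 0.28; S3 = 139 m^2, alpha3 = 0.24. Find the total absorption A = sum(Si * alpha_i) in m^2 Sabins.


85 * 0.49 = 41.65
157 * 0.28 = 43.96
139 * 0.24 = 33.36
A_total = 41.65 + 43.96 + 33.36 = 118.97 m^2


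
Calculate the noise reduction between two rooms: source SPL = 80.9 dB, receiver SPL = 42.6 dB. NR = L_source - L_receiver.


NR = L_source - L_receiver (difference between source and receiving room levels)
NR = 80.9 - 42.6 = 38.3 dB


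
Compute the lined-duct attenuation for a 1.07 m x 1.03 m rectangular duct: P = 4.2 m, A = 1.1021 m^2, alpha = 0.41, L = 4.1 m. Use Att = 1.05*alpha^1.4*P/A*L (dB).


alpha^1.4 = 0.41^1.4 = 0.28701
Attenuation rate = 1.05 * alpha^1.4 * P / A
= 1.05 * 0.28701 * 4.2 / 1.1021 = 1.14846 dB/m
Total Att = 1.14846 * 4.1 = 4.7087 dB


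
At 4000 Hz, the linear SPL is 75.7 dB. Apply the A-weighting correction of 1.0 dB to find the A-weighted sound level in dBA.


A-weighting table: 4000 Hz -> 1.0 dB correction
SPL_A = SPL + correction = 75.7 + (1.0) = 76.7 dBA


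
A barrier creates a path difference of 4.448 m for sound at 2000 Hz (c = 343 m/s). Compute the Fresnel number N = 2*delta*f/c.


N = 2*delta*f/c = 2*delta/lambda, where lambda = c/f
lambda = 343 / 2000 = 0.1715 m
N = 2 * 4.448 / 0.1715 = 51.872


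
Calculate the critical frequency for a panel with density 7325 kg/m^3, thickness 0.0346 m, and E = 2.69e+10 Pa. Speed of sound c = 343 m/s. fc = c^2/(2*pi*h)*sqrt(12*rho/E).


12*rho/E = 12*7325/2.69e+10 = 3.26766e-06
sqrt(12*rho/E) = sqrt(3.26766e-06) = 0.00180767
c^2/(2*pi*h) = 343^2/(2*pi*0.0346) = 541168
fc = 541168 * 0.00180767 = 978.25 Hz


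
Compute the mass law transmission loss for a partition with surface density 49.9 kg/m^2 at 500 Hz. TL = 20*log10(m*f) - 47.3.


m * f = 49.9 * 500 = 24950
20*log10(24950) = 87.9414 dB
TL = 87.9414 - 47.3 = 40.641 dB


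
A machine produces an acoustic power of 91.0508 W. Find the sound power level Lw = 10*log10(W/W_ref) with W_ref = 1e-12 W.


W / W_ref = 91.0508 / 1e-12 = 9.10508e+13
Lw = 10 * log10(9.10508e+13) = 139.59 dB


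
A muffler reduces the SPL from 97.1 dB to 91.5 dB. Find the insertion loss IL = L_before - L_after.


Insertion loss = SPL without muffler - SPL with muffler
IL = 97.1 - 91.5 = 5.6 dB


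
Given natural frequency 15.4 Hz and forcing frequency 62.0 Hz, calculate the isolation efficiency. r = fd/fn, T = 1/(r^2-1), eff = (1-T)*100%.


r = 62.0 / 15.4 = 4.02597
r^2 - 1 = 4.02597^2 - 1 = 15.2084
T = 1/15.2084 = 0.0657531
Efficiency = (1 - 0.0657531)*100 = 93.425 %


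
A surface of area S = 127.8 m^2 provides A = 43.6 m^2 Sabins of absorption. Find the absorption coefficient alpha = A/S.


Absorption coefficient = absorbed power / incident power
alpha = A / S = 43.6 / 127.8 = 0.34116


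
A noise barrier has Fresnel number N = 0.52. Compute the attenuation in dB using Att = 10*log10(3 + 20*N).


3 + 20*N = 3 + 20*0.52 = 13.4
Att = 10*log10(13.4) = 11.271 dB


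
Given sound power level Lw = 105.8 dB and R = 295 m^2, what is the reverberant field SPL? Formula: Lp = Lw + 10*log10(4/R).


4/R = 4/295 = 0.0135593
Lp = 105.8 + 10*log10(0.0135593) = 87.122 dB


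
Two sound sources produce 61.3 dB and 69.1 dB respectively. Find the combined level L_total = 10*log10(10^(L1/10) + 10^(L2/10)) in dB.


10^(61.3/10) = 1.34896e+06
10^(69.1/10) = 8.12831e+06
Sum = 1.34896e+06 + 8.12831e+06 = 9.47727e+06
L_total = 10*log10(9.47727e+06) = 69.767 dB


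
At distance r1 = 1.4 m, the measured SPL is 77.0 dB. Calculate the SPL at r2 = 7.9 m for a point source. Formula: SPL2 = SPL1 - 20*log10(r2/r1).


r2/r1 = 7.9/1.4 = 5.64286
Correction = 20*log10(5.64286) = 15.03 dB
SPL2 = 77.0 - 15.03 = 61.97 dB


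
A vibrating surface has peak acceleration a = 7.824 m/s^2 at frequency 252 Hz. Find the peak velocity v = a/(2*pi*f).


omega = 2*pi*f = 2*pi*252 = 1583.36 rad/s
v = a / omega = 7.824 / 1583.36 = 0.0049414 m/s


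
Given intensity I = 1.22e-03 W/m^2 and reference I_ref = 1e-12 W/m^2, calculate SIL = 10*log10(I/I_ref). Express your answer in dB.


I / I_ref = 1.22e-03 / 1e-12 = 1.22e+09
SIL = 10 * log10(1.22e+09) = 90.864 dB


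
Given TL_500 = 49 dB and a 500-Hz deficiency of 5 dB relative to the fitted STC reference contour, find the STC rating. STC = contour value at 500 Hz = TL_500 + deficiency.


By ASTM E413, STC = value of the fitted reference contour at 500 Hz.
Contour value at 500 Hz = TL_500 + deficiency = 49 + 5 = 54
STC = 54


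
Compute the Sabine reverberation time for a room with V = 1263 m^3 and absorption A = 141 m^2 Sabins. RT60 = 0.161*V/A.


RT60 = 0.161 * 1263 / 141 = 1.4421 s


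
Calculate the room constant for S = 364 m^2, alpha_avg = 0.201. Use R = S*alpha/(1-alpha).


R = 364 * 0.201 / (1 - 0.201) = 91.569 m^2


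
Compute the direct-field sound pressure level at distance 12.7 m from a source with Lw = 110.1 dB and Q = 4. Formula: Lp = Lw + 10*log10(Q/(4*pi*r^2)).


4*pi*r^2 = 4*pi*12.7^2 = 2026.83 m^2
Q / (4*pi*r^2) = 4 / 2026.83 = 0.00197353
Lp = 110.1 + 10*log10(0.00197353) = 83.052 dB


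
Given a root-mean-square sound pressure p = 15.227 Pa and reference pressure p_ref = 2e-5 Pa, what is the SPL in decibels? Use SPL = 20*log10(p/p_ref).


p / p_ref = 15.227 / 2e-5 = 761350
SPL = 20 * log10(761350) = 117.63 dB


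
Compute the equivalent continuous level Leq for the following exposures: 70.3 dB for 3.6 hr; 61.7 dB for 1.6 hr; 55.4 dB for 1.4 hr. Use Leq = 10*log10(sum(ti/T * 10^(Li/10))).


T_total = 3.6 + 1.6 + 1.4 = 6.6 hr
(3.6/6.6) * 10^(70.3/10) = 5.84465e+06
(1.6/6.6) * 10^(61.7/10) = 358572
(1.4/6.6) * 10^(55.4/10) = 73550.2
Sum = 5.84465e+06 + 358572 + 73550.2 = 6.27677e+06
Leq = 10*log10(6.27677e+06) = 67.977 dB


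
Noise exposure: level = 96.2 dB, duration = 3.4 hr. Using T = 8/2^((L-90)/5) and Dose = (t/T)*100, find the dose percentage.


T_allowed = 8 / 2^((96.2 - 90)/5) = 3.38698 hr
Dose = 3.4 / 3.38698 * 100 = 100.38 %


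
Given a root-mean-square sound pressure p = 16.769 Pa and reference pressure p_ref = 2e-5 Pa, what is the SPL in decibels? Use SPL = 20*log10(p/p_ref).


p / p_ref = 16.769 / 2e-5 = 838450
SPL = 20 * log10(838450) = 118.47 dB


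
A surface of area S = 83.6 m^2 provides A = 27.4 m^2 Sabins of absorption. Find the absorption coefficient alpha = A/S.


Absorption coefficient = absorbed power / incident power
alpha = A / S = 27.4 / 83.6 = 0.32775


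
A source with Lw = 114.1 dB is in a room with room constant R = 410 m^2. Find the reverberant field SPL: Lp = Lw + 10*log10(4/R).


4/R = 4/410 = 0.0097561
Lp = 114.1 + 10*log10(0.0097561) = 93.993 dB


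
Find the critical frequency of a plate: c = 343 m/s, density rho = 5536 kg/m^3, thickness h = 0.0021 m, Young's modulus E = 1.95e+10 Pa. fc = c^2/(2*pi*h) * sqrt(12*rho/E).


12*rho/E = 12*5536/1.95e+10 = 3.40677e-06
sqrt(12*rho/E) = sqrt(3.40677e-06) = 0.00184574
c^2/(2*pi*h) = 343^2/(2*pi*0.0021) = 8.91639e+06
fc = 8.91639e+06 * 0.00184574 = 16457 Hz


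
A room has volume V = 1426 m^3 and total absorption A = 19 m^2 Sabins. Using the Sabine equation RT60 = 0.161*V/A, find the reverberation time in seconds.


RT60 = 0.161 * 1426 / 19 = 12.083 s


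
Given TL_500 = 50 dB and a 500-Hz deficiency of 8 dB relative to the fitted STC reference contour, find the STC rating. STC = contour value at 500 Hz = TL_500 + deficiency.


By ASTM E413, STC = value of the fitted reference contour at 500 Hz.
Contour value at 500 Hz = TL_500 + deficiency = 50 + 8 = 58
STC = 58


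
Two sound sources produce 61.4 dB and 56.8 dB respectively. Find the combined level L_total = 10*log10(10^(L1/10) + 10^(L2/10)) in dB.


10^(61.4/10) = 1.38038e+06
10^(56.8/10) = 478630
Sum = 1.38038e+06 + 478630 = 1.85901e+06
L_total = 10*log10(1.85901e+06) = 62.693 dB


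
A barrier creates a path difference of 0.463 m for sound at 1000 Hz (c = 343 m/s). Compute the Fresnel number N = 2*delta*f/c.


N = 2*delta*f/c = 2*delta/lambda, where lambda = c/f
lambda = 343 / 1000 = 0.343 m
N = 2 * 0.463 / 0.343 = 2.6997


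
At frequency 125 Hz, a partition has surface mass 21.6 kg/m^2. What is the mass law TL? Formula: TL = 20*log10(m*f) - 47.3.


m * f = 21.6 * 125 = 2700
20*log10(2700) = 68.6273 dB
TL = 68.6273 - 47.3 = 21.327 dB


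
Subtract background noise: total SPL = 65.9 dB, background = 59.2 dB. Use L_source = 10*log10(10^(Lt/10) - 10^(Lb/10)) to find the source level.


10^(65.9/10) = 3.89045e+06
10^(59.2/10) = 831764
Difference = 3.89045e+06 - 831764 = 3.05869e+06
L_source = 10*log10(3.05869e+06) = 64.855 dB


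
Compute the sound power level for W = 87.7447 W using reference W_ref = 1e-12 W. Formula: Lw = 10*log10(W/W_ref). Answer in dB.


W / W_ref = 87.7447 / 1e-12 = 8.77447e+13
Lw = 10 * log10(8.77447e+13) = 139.43 dB


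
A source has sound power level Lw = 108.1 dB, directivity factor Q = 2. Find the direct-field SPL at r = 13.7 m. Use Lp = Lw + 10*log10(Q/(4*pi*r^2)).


4*pi*r^2 = 4*pi*13.7^2 = 2358.58 m^2
Q / (4*pi*r^2) = 2 / 2358.58 = 0.000847968
Lp = 108.1 + 10*log10(0.000847968) = 77.384 dB


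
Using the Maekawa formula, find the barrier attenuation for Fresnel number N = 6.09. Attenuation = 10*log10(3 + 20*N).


3 + 20*N = 3 + 20*6.09 = 124.8
Att = 10*log10(124.8) = 20.962 dB


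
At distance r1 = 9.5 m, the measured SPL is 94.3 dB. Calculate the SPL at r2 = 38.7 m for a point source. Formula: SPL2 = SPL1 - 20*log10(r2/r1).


r2/r1 = 38.7/9.5 = 4.07368
Correction = 20*log10(4.07368) = 12.1997 dB
SPL2 = 94.3 - 12.1997 = 82.1 dB


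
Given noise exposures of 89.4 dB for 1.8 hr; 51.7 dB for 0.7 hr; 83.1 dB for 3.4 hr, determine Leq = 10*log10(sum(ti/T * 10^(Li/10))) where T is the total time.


T_total = 1.8 + 0.7 + 3.4 = 5.9 hr
(1.8/5.9) * 10^(89.4/10) = 2.65718e+08
(0.7/5.9) * 10^(51.7/10) = 17548.7
(3.4/5.9) * 10^(83.1/10) = 1.17659e+08
Sum = 2.65718e+08 + 17548.7 + 1.17659e+08 = 3.83395e+08
Leq = 10*log10(3.83395e+08) = 85.836 dB


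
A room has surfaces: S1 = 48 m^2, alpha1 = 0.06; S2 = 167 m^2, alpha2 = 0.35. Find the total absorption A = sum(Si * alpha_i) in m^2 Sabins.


48 * 0.06 = 2.88
167 * 0.35 = 58.45
A_total = 2.88 + 58.45 = 61.33 m^2


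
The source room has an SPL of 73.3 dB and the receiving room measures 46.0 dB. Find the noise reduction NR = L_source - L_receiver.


NR = L_source - L_receiver (difference between source and receiving room levels)
NR = 73.3 - 46.0 = 27.3 dB


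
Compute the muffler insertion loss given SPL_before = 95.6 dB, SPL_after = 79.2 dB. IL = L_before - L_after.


Insertion loss = SPL without muffler - SPL with muffler
IL = 95.6 - 79.2 = 16.4 dB


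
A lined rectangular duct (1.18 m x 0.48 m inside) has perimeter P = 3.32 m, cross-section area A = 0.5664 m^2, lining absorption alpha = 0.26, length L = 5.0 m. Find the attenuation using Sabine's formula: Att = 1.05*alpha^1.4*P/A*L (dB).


alpha^1.4 = 0.26^1.4 = 0.151692
Attenuation rate = 1.05 * alpha^1.4 * P / A
= 1.05 * 0.151692 * 3.32 / 0.5664 = 0.933613 dB/m
Total Att = 0.933613 * 5.0 = 4.6681 dB


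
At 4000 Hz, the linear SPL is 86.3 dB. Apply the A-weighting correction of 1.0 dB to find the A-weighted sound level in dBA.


A-weighting table: 4000 Hz -> 1.0 dB correction
SPL_A = SPL + correction = 86.3 + (1.0) = 87.3 dBA


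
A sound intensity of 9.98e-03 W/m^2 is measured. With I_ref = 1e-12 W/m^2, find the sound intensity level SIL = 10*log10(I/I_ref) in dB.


I / I_ref = 9.98e-03 / 1e-12 = 9.98e+09
SIL = 10 * log10(9.98e+09) = 99.991 dB


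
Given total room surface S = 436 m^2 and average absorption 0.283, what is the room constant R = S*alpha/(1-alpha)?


R = 436 * 0.283 / (1 - 0.283) = 172.09 m^2


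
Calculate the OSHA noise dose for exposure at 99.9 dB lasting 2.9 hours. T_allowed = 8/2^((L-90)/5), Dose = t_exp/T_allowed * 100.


T_allowed = 8 / 2^((99.9 - 90)/5) = 2.02792 hr
Dose = 2.9 / 2.02792 * 100 = 143 %


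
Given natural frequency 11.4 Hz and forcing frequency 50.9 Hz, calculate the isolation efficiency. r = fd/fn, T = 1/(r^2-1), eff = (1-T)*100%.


r = 50.9 / 11.4 = 4.46491
r^2 - 1 = 4.46491^2 - 1 = 18.9354
T = 1/18.9354 = 0.0528111
Efficiency = (1 - 0.0528111)*100 = 94.719 %


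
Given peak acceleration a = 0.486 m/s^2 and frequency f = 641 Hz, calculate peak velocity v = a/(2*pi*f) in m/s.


omega = 2*pi*f = 2*pi*641 = 4027.52 rad/s
v = a / omega = 0.486 / 4027.52 = 0.00012067 m/s


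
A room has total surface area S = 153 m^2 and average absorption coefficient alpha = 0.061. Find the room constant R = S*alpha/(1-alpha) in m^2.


R = 153 * 0.061 / (1 - 0.061) = 9.9393 m^2


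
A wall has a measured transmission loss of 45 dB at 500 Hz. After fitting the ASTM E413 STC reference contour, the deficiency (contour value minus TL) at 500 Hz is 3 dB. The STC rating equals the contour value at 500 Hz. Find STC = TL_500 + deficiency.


By ASTM E413, STC = value of the fitted reference contour at 500 Hz.
Contour value at 500 Hz = TL_500 + deficiency = 45 + 3 = 48
STC = 48


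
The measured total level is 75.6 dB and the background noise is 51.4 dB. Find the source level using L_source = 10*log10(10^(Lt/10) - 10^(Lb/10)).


10^(75.6/10) = 3.63078e+07
10^(51.4/10) = 138038
Difference = 3.63078e+07 - 138038 = 3.61698e+07
L_source = 10*log10(3.61698e+07) = 75.583 dB


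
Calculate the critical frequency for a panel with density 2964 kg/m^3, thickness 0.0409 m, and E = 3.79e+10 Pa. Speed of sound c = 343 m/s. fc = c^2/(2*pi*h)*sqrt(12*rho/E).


12*rho/E = 12*2964/3.79e+10 = 9.3847e-07
sqrt(12*rho/E) = sqrt(9.3847e-07) = 0.000968747
c^2/(2*pi*h) = 343^2/(2*pi*0.0409) = 457810
fc = 457810 * 0.000968747 = 443.5 Hz


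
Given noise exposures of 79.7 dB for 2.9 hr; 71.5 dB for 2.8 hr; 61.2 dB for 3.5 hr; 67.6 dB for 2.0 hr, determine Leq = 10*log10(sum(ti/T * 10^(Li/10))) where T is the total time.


T_total = 2.9 + 2.8 + 3.5 + 2.0 = 11.2 hr
(2.9/11.2) * 10^(79.7/10) = 2.41646e+07
(2.8/11.2) * 10^(71.5/10) = 3.53134e+06
(3.5/11.2) * 10^(61.2/10) = 411955
(2.0/11.2) * 10^(67.6/10) = 1.02757e+06
Sum = 2.41646e+07 + 3.53134e+06 + 411955 + 1.02757e+06 = 2.91355e+07
Leq = 10*log10(2.91355e+07) = 74.644 dB


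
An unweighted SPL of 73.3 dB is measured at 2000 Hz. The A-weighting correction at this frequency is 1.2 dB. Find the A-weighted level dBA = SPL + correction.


A-weighting table: 2000 Hz -> 1.2 dB correction
SPL_A = SPL + correction = 73.3 + (1.2) = 74.5 dBA


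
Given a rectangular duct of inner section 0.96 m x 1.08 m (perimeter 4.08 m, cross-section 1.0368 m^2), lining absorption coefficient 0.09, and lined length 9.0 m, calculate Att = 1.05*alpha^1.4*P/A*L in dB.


alpha^1.4 = 0.09^1.4 = 0.034351
Attenuation rate = 1.05 * alpha^1.4 * P / A
= 1.05 * 0.034351 * 4.08 / 1.0368 = 0.141936 dB/m
Total Att = 0.141936 * 9.0 = 1.2774 dB


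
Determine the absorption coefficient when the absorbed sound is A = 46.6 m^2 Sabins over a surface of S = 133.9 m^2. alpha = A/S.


Absorption coefficient = absorbed power / incident power
alpha = A / S = 46.6 / 133.9 = 0.34802


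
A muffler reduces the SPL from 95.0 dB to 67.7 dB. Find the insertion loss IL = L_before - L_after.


Insertion loss = SPL without muffler - SPL with muffler
IL = 95.0 - 67.7 = 27.3 dB


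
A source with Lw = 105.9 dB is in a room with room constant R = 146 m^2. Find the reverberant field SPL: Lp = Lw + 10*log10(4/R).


4/R = 4/146 = 0.0273973
Lp = 105.9 + 10*log10(0.0273973) = 90.277 dB


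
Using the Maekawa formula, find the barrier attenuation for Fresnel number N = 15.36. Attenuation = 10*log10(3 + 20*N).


3 + 20*N = 3 + 20*15.36 = 310.2
Att = 10*log10(310.2) = 24.916 dB


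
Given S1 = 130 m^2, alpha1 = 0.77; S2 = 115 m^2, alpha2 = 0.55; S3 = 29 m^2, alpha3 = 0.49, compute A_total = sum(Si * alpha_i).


130 * 0.77 = 100.1
115 * 0.55 = 63.25
29 * 0.49 = 14.21
A_total = 100.1 + 63.25 + 14.21 = 177.56 m^2


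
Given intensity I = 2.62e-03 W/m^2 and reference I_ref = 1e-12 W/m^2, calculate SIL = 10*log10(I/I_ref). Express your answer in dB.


I / I_ref = 2.62e-03 / 1e-12 = 2.62e+09
SIL = 10 * log10(2.62e+09) = 94.183 dB


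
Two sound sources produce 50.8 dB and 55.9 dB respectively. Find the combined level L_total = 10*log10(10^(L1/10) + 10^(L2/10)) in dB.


10^(50.8/10) = 120226
10^(55.9/10) = 389045
Sum = 120226 + 389045 = 509271
L_total = 10*log10(509271) = 57.069 dB


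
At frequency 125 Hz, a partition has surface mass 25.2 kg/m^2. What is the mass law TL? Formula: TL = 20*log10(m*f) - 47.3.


m * f = 25.2 * 125 = 3150
20*log10(3150) = 69.9662 dB
TL = 69.9662 - 47.3 = 22.666 dB


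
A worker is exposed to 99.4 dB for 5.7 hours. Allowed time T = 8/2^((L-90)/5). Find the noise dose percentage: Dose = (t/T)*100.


T_allowed = 8 / 2^((99.4 - 90)/5) = 2.17347 hr
Dose = 5.7 / 2.17347 * 100 = 262.25 %


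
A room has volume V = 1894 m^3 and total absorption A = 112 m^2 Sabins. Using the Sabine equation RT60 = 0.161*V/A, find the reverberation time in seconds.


RT60 = 0.161 * 1894 / 112 = 2.7226 s


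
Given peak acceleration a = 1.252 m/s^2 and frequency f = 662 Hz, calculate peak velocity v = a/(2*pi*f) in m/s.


omega = 2*pi*f = 2*pi*662 = 4159.47 rad/s
v = a / omega = 1.252 / 4159.47 = 0.000301 m/s


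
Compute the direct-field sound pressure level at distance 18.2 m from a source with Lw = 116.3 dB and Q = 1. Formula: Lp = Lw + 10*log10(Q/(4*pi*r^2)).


4*pi*r^2 = 4*pi*18.2^2 = 4162.48 m^2
Q / (4*pi*r^2) = 1 / 4162.48 = 0.000240241
Lp = 116.3 + 10*log10(0.000240241) = 80.106 dB


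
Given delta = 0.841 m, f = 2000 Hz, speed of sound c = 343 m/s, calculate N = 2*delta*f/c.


N = 2*delta*f/c = 2*delta/lambda, where lambda = c/f
lambda = 343 / 2000 = 0.1715 m
N = 2 * 0.841 / 0.1715 = 9.8076


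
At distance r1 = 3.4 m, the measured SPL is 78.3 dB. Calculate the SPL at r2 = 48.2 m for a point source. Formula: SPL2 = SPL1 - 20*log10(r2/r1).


r2/r1 = 48.2/3.4 = 14.1765
Correction = 20*log10(14.1765) = 23.0314 dB
SPL2 = 78.3 - 23.0314 = 55.269 dB


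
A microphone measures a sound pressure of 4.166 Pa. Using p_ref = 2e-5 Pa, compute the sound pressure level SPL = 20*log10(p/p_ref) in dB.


p / p_ref = 4.166 / 2e-5 = 208300
SPL = 20 * log10(208300) = 106.37 dB


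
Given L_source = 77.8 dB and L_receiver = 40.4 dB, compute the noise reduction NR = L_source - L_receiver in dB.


NR = L_source - L_receiver (difference between source and receiving room levels)
NR = 77.8 - 40.4 = 37.4 dB


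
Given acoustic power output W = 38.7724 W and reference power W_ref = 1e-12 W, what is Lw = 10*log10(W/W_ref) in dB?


W / W_ref = 38.7724 / 1e-12 = 3.87724e+13
Lw = 10 * log10(3.87724e+13) = 135.89 dB


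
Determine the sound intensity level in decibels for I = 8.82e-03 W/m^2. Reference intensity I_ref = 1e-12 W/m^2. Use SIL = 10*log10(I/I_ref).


I / I_ref = 8.82e-03 / 1e-12 = 8.82e+09
SIL = 10 * log10(8.82e+09) = 99.455 dB


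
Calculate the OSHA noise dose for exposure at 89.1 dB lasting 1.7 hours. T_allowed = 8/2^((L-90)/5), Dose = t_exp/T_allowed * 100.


T_allowed = 8 / 2^((89.1 - 90)/5) = 9.06307 hr
Dose = 1.7 / 9.06307 * 100 = 18.757 %


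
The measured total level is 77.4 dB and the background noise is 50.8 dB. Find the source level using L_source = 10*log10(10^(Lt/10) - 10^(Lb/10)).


10^(77.4/10) = 5.49541e+07
10^(50.8/10) = 120226
Difference = 5.49541e+07 - 120226 = 5.48339e+07
L_source = 10*log10(5.48339e+07) = 77.39 dB


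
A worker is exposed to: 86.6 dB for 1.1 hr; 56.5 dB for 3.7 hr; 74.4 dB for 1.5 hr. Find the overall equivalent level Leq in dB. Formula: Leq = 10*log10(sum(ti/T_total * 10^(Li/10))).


T_total = 1.1 + 3.7 + 1.5 = 6.3 hr
(1.1/6.3) * 10^(86.6/10) = 7.9809e+07
(3.7/6.3) * 10^(56.5/10) = 262338
(1.5/6.3) * 10^(74.4/10) = 6.55769e+06
Sum = 7.9809e+07 + 262338 + 6.55769e+06 = 8.6629e+07
Leq = 10*log10(8.6629e+07) = 79.377 dB


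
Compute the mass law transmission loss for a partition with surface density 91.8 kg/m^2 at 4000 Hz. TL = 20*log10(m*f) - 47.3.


m * f = 91.8 * 4000 = 367200
20*log10(367200) = 111.298 dB
TL = 111.298 - 47.3 = 63.998 dB


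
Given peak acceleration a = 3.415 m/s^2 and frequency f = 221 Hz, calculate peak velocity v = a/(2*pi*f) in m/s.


omega = 2*pi*f = 2*pi*221 = 1388.58 rad/s
v = a / omega = 3.415 / 1388.58 = 0.0024593 m/s


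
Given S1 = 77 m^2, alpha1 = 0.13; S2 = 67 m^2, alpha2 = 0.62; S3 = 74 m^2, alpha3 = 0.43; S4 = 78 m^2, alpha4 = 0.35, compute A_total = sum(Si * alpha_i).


77 * 0.13 = 10.01
67 * 0.62 = 41.54
74 * 0.43 = 31.82
78 * 0.35 = 27.3
A_total = 10.01 + 41.54 + 31.82 + 27.3 = 110.67 m^2


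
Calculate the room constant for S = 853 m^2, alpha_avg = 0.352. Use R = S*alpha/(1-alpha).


R = 853 * 0.352 / (1 - 0.352) = 463.36 m^2


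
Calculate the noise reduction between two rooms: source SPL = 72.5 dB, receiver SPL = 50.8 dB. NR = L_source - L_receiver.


NR = L_source - L_receiver (difference between source and receiving room levels)
NR = 72.5 - 50.8 = 21.7 dB


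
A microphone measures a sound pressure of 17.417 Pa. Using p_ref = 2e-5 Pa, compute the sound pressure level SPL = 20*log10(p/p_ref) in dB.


p / p_ref = 17.417 / 2e-5 = 870850
SPL = 20 * log10(870850) = 118.8 dB


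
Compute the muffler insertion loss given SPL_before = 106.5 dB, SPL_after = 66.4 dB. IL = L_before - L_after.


Insertion loss = SPL without muffler - SPL with muffler
IL = 106.5 - 66.4 = 40.1 dB


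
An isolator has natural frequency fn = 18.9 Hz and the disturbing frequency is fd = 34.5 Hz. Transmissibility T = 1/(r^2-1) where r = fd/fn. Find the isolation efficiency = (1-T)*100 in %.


r = 34.5 / 18.9 = 1.8254
r^2 - 1 = 1.8254^2 - 1 = 2.33209
T = 1/2.33209 = 0.4288
Efficiency = (1 - 0.4288)*100 = 57.12 %


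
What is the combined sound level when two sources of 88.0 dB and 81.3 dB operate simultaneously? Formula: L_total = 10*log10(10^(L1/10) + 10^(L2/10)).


10^(88.0/10) = 6.30957e+08
10^(81.3/10) = 1.34896e+08
Sum = 6.30957e+08 + 1.34896e+08 = 7.65853e+08
L_total = 10*log10(7.65853e+08) = 88.841 dB


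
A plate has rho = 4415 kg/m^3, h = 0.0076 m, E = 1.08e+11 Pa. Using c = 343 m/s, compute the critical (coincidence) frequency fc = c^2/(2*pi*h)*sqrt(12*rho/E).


12*rho/E = 12*4415/1.08e+11 = 4.90556e-07
sqrt(12*rho/E) = sqrt(4.90556e-07) = 0.000700397
c^2/(2*pi*h) = 343^2/(2*pi*0.0076) = 2.46374e+06
fc = 2.46374e+06 * 0.000700397 = 1725.6 Hz


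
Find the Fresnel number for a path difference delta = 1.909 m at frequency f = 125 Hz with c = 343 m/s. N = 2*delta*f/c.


N = 2*delta*f/c = 2*delta/lambda, where lambda = c/f
lambda = 343 / 125 = 2.744 m
N = 2 * 1.909 / 2.744 = 1.3914


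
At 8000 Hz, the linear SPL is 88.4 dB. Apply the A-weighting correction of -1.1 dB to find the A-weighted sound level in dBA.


A-weighting table: 8000 Hz -> -1.1 dB correction
SPL_A = SPL + correction = 88.4 + (-1.1) = 87.3 dBA


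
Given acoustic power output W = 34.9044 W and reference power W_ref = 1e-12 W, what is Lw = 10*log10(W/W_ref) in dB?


W / W_ref = 34.9044 / 1e-12 = 3.49044e+13
Lw = 10 * log10(3.49044e+13) = 135.43 dB


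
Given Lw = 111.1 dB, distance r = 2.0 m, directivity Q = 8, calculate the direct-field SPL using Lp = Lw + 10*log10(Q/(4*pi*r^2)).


4*pi*r^2 = 4*pi*2.0^2 = 50.2655 m^2
Q / (4*pi*r^2) = 8 / 50.2655 = 0.159155
Lp = 111.1 + 10*log10(0.159155) = 103.12 dB


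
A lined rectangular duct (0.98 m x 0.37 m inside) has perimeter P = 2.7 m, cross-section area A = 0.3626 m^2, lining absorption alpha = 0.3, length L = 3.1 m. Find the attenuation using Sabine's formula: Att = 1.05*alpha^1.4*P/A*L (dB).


alpha^1.4 = 0.3^1.4 = 0.18534
Attenuation rate = 1.05 * alpha^1.4 * P / A
= 1.05 * 0.18534 * 2.7 / 0.3626 = 1.44909 dB/m
Total Att = 1.44909 * 3.1 = 4.4922 dB


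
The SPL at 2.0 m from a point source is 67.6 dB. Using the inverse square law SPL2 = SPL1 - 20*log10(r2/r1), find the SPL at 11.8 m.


r2/r1 = 11.8/2.0 = 5.9
Correction = 20*log10(5.9) = 15.417 dB
SPL2 = 67.6 - 15.417 = 52.183 dB


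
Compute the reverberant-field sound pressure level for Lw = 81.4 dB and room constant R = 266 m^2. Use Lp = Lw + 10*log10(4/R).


4/R = 4/266 = 0.0150376
Lp = 81.4 + 10*log10(0.0150376) = 63.172 dB


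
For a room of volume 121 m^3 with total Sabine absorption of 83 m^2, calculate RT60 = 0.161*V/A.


RT60 = 0.161 * 121 / 83 = 0.23471 s


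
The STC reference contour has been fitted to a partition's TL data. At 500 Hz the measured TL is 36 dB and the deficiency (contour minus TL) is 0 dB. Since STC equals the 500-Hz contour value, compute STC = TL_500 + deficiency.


By ASTM E413, STC = value of the fitted reference contour at 500 Hz.
Contour value at 500 Hz = TL_500 + deficiency = 36 + 0 = 36
STC = 36


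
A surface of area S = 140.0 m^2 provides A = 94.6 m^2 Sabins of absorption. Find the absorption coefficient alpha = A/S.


Absorption coefficient = absorbed power / incident power
alpha = A / S = 94.6 / 140.0 = 0.67571


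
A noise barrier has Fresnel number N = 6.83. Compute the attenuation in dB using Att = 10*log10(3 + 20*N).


3 + 20*N = 3 + 20*6.83 = 139.6
Att = 10*log10(139.6) = 21.449 dB


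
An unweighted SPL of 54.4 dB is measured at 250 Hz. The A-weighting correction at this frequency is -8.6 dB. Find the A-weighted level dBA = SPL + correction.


A-weighting table: 250 Hz -> -8.6 dB correction
SPL_A = SPL + correction = 54.4 + (-8.6) = 45.8 dBA


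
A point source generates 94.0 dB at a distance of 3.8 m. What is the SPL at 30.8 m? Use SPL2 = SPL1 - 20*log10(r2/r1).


r2/r1 = 30.8/3.8 = 8.10526
Correction = 20*log10(8.10526) = 18.1753 dB
SPL2 = 94.0 - 18.1753 = 75.825 dB


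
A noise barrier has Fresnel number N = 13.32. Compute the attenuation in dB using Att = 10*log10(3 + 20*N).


3 + 20*N = 3 + 20*13.32 = 269.4
Att = 10*log10(269.4) = 24.304 dB


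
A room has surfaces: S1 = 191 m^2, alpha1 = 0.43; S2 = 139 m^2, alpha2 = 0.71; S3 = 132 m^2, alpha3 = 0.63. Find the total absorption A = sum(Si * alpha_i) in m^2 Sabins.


191 * 0.43 = 82.13
139 * 0.71 = 98.69
132 * 0.63 = 83.16
A_total = 82.13 + 98.69 + 83.16 = 263.98 m^2


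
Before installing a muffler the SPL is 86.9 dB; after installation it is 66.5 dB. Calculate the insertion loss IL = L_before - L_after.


Insertion loss = SPL without muffler - SPL with muffler
IL = 86.9 - 66.5 = 20.4 dB


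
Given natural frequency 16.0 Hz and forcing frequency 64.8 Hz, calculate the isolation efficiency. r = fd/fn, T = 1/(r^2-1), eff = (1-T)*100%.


r = 64.8 / 16.0 = 4.05
r^2 - 1 = 4.05^2 - 1 = 15.4025
T = 1/15.4025 = 0.0649245
Efficiency = (1 - 0.0649245)*100 = 93.508 %


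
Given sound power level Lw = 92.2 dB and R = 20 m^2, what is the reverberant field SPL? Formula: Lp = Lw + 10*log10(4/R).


4/R = 4/20 = 0.2
Lp = 92.2 + 10*log10(0.2) = 85.21 dB


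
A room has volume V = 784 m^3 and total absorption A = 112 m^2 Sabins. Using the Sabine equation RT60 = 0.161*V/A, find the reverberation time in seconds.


RT60 = 0.161 * 784 / 112 = 1.127 s


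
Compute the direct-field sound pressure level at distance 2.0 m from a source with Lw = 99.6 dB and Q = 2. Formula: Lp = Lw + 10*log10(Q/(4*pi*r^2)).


4*pi*r^2 = 4*pi*2.0^2 = 50.2655 m^2
Q / (4*pi*r^2) = 2 / 50.2655 = 0.0397887
Lp = 99.6 + 10*log10(0.0397887) = 85.598 dB


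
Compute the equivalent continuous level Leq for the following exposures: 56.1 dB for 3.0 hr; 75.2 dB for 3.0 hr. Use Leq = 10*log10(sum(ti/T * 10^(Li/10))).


T_total = 3.0 + 3.0 = 6.0 hr
(3.0/6.0) * 10^(56.1/10) = 203690
(3.0/6.0) * 10^(75.2/10) = 1.65566e+07
Sum = 203690 + 1.65566e+07 = 1.67603e+07
Leq = 10*log10(1.67603e+07) = 72.243 dB


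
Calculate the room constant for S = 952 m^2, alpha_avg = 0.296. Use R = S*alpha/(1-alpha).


R = 952 * 0.296 / (1 - 0.296) = 400.27 m^2


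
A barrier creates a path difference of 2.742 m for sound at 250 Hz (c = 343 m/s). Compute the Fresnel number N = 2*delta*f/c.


N = 2*delta*f/c = 2*delta/lambda, where lambda = c/f
lambda = 343 / 250 = 1.372 m
N = 2 * 2.742 / 1.372 = 3.9971


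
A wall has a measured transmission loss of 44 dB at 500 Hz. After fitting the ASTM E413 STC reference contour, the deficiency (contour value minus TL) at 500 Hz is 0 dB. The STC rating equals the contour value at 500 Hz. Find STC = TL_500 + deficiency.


By ASTM E413, STC = value of the fitted reference contour at 500 Hz.
Contour value at 500 Hz = TL_500 + deficiency = 44 + 0 = 44
STC = 44


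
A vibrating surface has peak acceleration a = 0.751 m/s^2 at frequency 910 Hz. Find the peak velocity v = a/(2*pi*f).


omega = 2*pi*f = 2*pi*910 = 5717.7 rad/s
v = a / omega = 0.751 / 5717.7 = 0.00013135 m/s


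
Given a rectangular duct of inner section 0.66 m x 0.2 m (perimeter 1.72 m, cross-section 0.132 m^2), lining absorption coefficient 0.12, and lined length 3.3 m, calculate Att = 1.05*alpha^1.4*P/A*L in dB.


alpha^1.4 = 0.12^1.4 = 0.0513871
Attenuation rate = 1.05 * alpha^1.4 * P / A
= 1.05 * 0.0513871 * 1.72 / 0.132 = 0.703069 dB/m
Total Att = 0.703069 * 3.3 = 2.3201 dB


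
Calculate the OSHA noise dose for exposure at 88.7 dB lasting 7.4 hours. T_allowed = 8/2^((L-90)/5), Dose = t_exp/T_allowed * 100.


T_allowed = 8 / 2^((88.7 - 90)/5) = 9.57983 hr
Dose = 7.4 / 9.57983 * 100 = 77.246 %


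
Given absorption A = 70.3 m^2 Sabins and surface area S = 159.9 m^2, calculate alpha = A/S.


Absorption coefficient = absorbed power / incident power
alpha = A / S = 70.3 / 159.9 = 0.43965


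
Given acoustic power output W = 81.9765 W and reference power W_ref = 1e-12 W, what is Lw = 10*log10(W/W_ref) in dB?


W / W_ref = 81.9765 / 1e-12 = 8.19765e+13
Lw = 10 * log10(8.19765e+13) = 139.14 dB


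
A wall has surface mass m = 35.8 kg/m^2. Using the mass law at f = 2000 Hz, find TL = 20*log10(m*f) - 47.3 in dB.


m * f = 35.8 * 2000 = 71600
20*log10(71600) = 97.0983 dB
TL = 97.0983 - 47.3 = 49.798 dB


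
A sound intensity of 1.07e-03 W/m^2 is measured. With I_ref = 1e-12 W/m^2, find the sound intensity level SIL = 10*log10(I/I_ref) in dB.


I / I_ref = 1.07e-03 / 1e-12 = 1.07e+09
SIL = 10 * log10(1.07e+09) = 90.294 dB


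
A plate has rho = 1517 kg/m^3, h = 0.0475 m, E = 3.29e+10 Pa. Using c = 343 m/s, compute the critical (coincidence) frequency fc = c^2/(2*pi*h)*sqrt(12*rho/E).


12*rho/E = 12*1517/3.29e+10 = 5.53313e-07
sqrt(12*rho/E) = sqrt(5.53313e-07) = 0.00074385
c^2/(2*pi*h) = 343^2/(2*pi*0.0475) = 394198
fc = 394198 * 0.00074385 = 293.22 Hz


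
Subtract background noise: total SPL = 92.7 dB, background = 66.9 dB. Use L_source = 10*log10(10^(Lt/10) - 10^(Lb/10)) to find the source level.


10^(92.7/10) = 1.86209e+09
10^(66.9/10) = 4.89779e+06
Difference = 1.86209e+09 - 4.89779e+06 = 1.85719e+09
L_source = 10*log10(1.85719e+09) = 92.689 dB


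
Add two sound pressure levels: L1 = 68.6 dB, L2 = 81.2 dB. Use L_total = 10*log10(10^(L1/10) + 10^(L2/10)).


10^(68.6/10) = 7.24436e+06
10^(81.2/10) = 1.31826e+08
Sum = 7.24436e+06 + 1.31826e+08 = 1.3907e+08
L_total = 10*log10(1.3907e+08) = 81.432 dB


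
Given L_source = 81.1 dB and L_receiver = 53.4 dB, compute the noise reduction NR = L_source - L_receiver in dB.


NR = L_source - L_receiver (difference between source and receiving room levels)
NR = 81.1 - 53.4 = 27.7 dB


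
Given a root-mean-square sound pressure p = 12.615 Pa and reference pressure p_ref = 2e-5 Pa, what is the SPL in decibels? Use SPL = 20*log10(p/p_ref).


p / p_ref = 12.615 / 2e-5 = 630750
SPL = 20 * log10(630750) = 116 dB


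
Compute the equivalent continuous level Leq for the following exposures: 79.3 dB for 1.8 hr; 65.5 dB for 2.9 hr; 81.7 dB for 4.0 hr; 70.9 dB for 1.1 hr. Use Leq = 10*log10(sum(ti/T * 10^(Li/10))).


T_total = 1.8 + 2.9 + 4.0 + 1.1 = 9.8 hr
(1.8/9.8) * 10^(79.3/10) = 1.56331e+07
(2.9/9.8) * 10^(65.5/10) = 1.04996e+06
(4.0/9.8) * 10^(81.7/10) = 6.03718e+07
(1.1/9.8) * 10^(70.9/10) = 1.38091e+06
Sum = 1.56331e+07 + 1.04996e+06 + 6.03718e+07 + 1.38091e+06 = 7.84358e+07
Leq = 10*log10(7.84358e+07) = 78.945 dB


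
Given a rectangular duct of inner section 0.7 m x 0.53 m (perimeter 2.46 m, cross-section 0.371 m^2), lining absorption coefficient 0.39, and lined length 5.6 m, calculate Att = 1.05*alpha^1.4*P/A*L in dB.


alpha^1.4 = 0.39^1.4 = 0.267603
Attenuation rate = 1.05 * alpha^1.4 * P / A
= 1.05 * 0.267603 * 2.46 / 0.371 = 1.86312 dB/m
Total Att = 1.86312 * 5.6 = 10.433 dB


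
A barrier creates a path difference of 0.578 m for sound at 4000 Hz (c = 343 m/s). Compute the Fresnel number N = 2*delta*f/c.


N = 2*delta*f/c = 2*delta/lambda, where lambda = c/f
lambda = 343 / 4000 = 0.08575 m
N = 2 * 0.578 / 0.08575 = 13.481


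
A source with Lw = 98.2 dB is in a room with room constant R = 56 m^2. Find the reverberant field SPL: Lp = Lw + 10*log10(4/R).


4/R = 4/56 = 0.0714286
Lp = 98.2 + 10*log10(0.0714286) = 86.739 dB


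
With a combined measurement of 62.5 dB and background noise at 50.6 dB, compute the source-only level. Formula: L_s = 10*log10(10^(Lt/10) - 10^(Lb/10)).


10^(62.5/10) = 1.77828e+06
10^(50.6/10) = 114815
Difference = 1.77828e+06 - 114815 = 1.66346e+06
L_source = 10*log10(1.66346e+06) = 62.21 dB


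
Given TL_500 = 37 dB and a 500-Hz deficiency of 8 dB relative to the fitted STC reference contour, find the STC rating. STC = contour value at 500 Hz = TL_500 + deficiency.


By ASTM E413, STC = value of the fitted reference contour at 500 Hz.
Contour value at 500 Hz = TL_500 + deficiency = 37 + 8 = 45
STC = 45


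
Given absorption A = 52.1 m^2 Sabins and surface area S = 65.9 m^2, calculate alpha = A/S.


Absorption coefficient = absorbed power / incident power
alpha = A / S = 52.1 / 65.9 = 0.79059


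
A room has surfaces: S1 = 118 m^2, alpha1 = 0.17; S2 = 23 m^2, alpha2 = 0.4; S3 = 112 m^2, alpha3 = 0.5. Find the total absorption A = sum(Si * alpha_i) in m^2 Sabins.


118 * 0.17 = 20.06
23 * 0.4 = 9.2
112 * 0.5 = 56
A_total = 20.06 + 9.2 + 56 = 85.26 m^2


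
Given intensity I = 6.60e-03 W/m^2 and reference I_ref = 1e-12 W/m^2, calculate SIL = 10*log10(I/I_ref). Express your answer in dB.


I / I_ref = 6.60e-03 / 1e-12 = 6.6e+09
SIL = 10 * log10(6.6e+09) = 98.195 dB


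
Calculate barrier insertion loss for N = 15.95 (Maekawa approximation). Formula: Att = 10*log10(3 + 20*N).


3 + 20*N = 3 + 20*15.95 = 322
Att = 10*log10(322) = 25.079 dB


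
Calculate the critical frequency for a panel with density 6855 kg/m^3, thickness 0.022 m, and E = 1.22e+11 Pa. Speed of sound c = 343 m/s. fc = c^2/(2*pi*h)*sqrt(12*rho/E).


12*rho/E = 12*6855/1.22e+11 = 6.74262e-07
sqrt(12*rho/E) = sqrt(6.74262e-07) = 0.000821135
c^2/(2*pi*h) = 343^2/(2*pi*0.022) = 851110
fc = 851110 * 0.000821135 = 698.88 Hz


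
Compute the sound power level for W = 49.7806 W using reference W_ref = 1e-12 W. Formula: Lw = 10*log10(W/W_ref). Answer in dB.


W / W_ref = 49.7806 / 1e-12 = 4.97806e+13
Lw = 10 * log10(4.97806e+13) = 136.97 dB


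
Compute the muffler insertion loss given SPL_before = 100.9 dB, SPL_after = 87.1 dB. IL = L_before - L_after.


Insertion loss = SPL without muffler - SPL with muffler
IL = 100.9 - 87.1 = 13.8 dB


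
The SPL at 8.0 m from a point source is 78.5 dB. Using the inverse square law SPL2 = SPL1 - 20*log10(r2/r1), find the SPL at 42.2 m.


r2/r1 = 42.2/8.0 = 5.275
Correction = 20*log10(5.275) = 14.4444 dB
SPL2 = 78.5 - 14.4444 = 64.056 dB


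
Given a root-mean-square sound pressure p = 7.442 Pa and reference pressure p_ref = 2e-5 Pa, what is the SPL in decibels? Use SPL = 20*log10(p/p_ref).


p / p_ref = 7.442 / 2e-5 = 372100
SPL = 20 * log10(372100) = 111.41 dB


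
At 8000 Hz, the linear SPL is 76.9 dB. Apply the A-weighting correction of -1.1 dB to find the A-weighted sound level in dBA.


A-weighting table: 8000 Hz -> -1.1 dB correction
SPL_A = SPL + correction = 76.9 + (-1.1) = 75.8 dBA


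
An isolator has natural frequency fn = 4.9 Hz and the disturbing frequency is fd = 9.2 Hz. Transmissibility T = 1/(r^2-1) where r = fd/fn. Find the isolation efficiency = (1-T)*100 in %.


r = 9.2 / 4.9 = 1.87755
r^2 - 1 = 1.87755^2 - 1 = 2.52519
T = 1/2.52519 = 0.39601
Efficiency = (1 - 0.39601)*100 = 60.399 %


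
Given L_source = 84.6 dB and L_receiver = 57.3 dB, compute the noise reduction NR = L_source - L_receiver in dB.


NR = L_source - L_receiver (difference between source and receiving room levels)
NR = 84.6 - 57.3 = 27.3 dB


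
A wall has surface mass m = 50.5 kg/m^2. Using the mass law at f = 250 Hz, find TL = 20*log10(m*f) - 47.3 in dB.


m * f = 50.5 * 250 = 12625
20*log10(12625) = 82.0246 dB
TL = 82.0246 - 47.3 = 34.725 dB


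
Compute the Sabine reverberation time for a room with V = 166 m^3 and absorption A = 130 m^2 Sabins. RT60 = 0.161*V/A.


RT60 = 0.161 * 166 / 130 = 0.20558 s
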